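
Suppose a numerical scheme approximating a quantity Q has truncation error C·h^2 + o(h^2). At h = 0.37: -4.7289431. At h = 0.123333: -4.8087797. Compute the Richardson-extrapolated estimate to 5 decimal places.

Extrapolated value = (9·A(h/3) − A(h)) / (9 − 1)
= (9·(-4.8087797) − (-4.7289431)) / 8
= -38.5500742 / 8 = -4.8187593

-4.81876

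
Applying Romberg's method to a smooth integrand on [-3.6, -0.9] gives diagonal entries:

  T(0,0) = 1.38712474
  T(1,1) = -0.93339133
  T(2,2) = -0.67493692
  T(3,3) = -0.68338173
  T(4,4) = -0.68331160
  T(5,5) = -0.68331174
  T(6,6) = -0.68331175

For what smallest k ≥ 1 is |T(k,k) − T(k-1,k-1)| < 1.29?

|T(1,1) − T(0,0)| = 2.32051607 ≥ 1.29
|T(2,2) − T(1,1)| = 0.25845441 < 1.29

k = 2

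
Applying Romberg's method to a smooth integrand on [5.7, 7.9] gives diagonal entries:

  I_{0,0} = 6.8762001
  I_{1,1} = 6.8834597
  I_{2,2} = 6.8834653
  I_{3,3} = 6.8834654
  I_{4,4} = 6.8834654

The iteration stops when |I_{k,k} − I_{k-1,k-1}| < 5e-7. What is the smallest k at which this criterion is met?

|I_{1,1} − I_{0,0}| = 0.0072596 ≥ 5e-7
|I_{2,2} − I_{1,1}| = 0.0000056 ≥ 5e-7
|I_{3,3} − I_{2,2}| = 0.0000001 < 5e-7

k = 3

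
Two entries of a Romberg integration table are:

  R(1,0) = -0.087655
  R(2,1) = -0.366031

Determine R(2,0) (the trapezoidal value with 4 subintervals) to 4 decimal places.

From R(2,1) = (4·R(2,0) − R(1,0))/3, solve for R(2,0):
4·R(2,0) = 3·(-0.366031) + (-0.087655) = -1.185748
R(2,0) = -0.296437

-0.2964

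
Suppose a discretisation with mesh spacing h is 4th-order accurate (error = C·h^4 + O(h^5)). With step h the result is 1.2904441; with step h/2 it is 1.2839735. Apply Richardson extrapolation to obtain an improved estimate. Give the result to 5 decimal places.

The leading error scales as h^4; refining by a factor of 2 reduces it by 2^4 = 16.
Extrapolated value = (16·A(h/2) − A(h)) / (16 − 1)
= (16·1.2839735 − 1.2904441) / 15
= 19.2531319 / 15 = 1.2835421

1.28354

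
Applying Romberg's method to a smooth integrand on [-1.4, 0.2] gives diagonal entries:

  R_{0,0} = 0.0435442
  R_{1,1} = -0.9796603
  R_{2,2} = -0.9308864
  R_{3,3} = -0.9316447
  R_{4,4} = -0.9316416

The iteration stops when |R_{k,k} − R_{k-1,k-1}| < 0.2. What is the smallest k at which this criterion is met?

k = 2

|R_{1,1} − R_{0,0}| = 1.0232045 ≥ 0.2
|R_{2,2} − R_{1,1}| = 0.0487739 < 0.2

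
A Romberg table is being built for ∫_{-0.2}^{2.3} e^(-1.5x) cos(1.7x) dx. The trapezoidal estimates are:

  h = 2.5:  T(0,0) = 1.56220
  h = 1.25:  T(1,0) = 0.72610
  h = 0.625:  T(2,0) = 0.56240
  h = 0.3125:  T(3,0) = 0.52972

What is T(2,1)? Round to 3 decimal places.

0.508

Richardson extrapolation on the trapezoidal column (denominator 4−1=3):
T(2,1) = 0.56240 + (0.56240 − 0.72610)/3 = 0.50783
(Column j=1 coincides with Simpson's rule on the same nodes.)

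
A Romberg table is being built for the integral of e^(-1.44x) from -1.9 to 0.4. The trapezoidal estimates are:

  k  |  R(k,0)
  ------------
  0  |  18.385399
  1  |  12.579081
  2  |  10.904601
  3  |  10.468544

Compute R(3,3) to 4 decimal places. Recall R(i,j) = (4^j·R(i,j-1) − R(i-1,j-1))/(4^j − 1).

R(1,1) = (4·12.579081 − 18.385399) / 3 = 10.643642
R(2,1) = 10.904601 + (10.904601 − 12.579081)/3 = 10.346441
R(3,1) = 10.468544 + (10.468544 − 10.904601)/3 = 10.323192
R(2,2) = 10.346441 + (10.346441 − 10.643642)/15 = 10.326628
R(3,2) = (16·10.323192 − 10.346441) / 15 = 10.321642
R(3,3) = (64·10.321642 − 10.326628) / 63 = 10.321563

10.3216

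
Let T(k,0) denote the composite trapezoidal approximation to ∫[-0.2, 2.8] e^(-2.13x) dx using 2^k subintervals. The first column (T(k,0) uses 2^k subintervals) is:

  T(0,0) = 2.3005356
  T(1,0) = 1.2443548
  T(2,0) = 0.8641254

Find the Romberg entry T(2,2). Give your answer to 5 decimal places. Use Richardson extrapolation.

0.72705

Richardson extrapolation on the trapezoidal column (denominator 4−1=3):
T(1,1) = 1.2443548 + (1.2443548 − 2.3005356)/3 = 0.8922945
T(2,1) = (4·0.8641254 − 1.2443548) / 3 = 0.7373823
T(2,2) = 0.7373823 + (0.7373823 − 0.8922945)/15 = 0.7270548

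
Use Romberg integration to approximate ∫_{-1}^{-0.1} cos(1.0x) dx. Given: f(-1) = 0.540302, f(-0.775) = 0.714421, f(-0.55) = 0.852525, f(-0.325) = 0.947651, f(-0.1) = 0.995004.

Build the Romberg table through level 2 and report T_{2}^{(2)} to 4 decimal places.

T_{0}^{(0)} (trapezoid, 1 panel, h=0.9000): 0.690888
T_{1}^{(0)} (trapezoid, 2 panels, h=0.4500): 0.729080
T_{2}^{(0)} (trapezoid, 4 panels, h=0.2250): 0.738506
T_{1}^{(1)} = 0.729080 + (0.729080 − 0.690888)/3 = 0.741811
T_{2}^{(1)} = 0.738506 + (0.738506 − 0.729080)/3 = 0.741648
T_{2}^{(2)} = 0.741648 + (0.741648 − 0.741811)/15 = 0.741637

0.7416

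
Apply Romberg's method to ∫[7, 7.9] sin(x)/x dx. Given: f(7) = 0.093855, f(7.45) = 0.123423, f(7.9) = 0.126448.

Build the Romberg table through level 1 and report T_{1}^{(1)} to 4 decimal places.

0.1071

T_{0}^{(0)} (trapezoid, 1 panel, h=0.9000): 0.099136
T_{1}^{(0)} (trapezoid, 2 panels, h=0.4500): 0.105109
T_{1}^{(1)} = 0.105109 + (0.105109 − 0.099136)/3 = 0.107100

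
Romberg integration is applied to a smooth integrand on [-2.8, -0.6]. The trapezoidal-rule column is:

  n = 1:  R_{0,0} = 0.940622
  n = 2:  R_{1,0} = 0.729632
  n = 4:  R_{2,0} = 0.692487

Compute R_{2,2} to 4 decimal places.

R_{1,1} = (4·0.729632 − 0.940622) / 3 = 0.659302
R_{2,1} = 0.692487 + (0.692487 − 0.729632)/3 = 0.680105
R_{2,2} = (16·0.680105 − 0.659302) / 15 = 0.681492

0.6815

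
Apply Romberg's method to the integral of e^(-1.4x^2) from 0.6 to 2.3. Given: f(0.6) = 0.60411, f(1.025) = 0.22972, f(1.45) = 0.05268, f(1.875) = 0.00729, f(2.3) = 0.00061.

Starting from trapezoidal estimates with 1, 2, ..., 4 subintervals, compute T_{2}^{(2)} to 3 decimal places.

T_{0}^{(0)} (trapezoid, 1 panel, h=1.7000): 0.51401
T_{1}^{(0)} (trapezoid, 2 panels, h=0.8500): 0.30178
T_{2}^{(0)} (trapezoid, 4 panels, h=0.4250): 0.25162
T_{1}^{(1)} = 0.30178 + (0.30178 − 0.51401)/3 = 0.23104
T_{2}^{(1)} = 0.25162 + (0.25162 − 0.30178)/3 = 0.23490
T_{2}^{(2)} = 0.23490 + (0.23490 − 0.23104)/15 = 0.23516

0.235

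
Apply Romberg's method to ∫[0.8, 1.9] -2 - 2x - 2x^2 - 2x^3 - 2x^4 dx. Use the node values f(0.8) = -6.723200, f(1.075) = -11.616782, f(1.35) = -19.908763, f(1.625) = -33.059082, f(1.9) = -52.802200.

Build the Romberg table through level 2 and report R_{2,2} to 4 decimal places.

R_{0,0} (trapezoid, 1 panel, h=1.1000): -32.738970
R_{1,0} (trapezoid, 2 panels, h=0.5500): -27.319305
R_{2,0} (trapezoid, 4 panels, h=0.2750): -25.945515
R_{1,1} = -27.319305 + (-27.319305 − (-32.738970))/3 = -25.512750
R_{2,1} = -25.945515 + (-25.945515 − (-27.319305))/3 = -25.487585
R_{2,2} = -25.487585 + (-25.487585 − (-25.512750))/15 = -25.485907

-25.4859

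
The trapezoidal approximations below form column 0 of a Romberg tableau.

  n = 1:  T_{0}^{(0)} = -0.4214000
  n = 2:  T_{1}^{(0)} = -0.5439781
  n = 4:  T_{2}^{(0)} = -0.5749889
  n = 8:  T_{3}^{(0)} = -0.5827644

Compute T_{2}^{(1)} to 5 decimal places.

-0.58533

Richardson extrapolation on the trapezoidal column (denominator 4−1=3):
T_{2}^{(1)} = (4·(-0.5749889) − (-0.5439781)) / 3 = -0.5853258
(Column j=1 coincides with Simpson's rule on the same nodes.)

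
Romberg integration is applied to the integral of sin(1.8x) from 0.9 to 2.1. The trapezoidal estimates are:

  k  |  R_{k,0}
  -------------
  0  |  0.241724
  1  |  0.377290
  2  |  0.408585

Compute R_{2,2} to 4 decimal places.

R_{1,1} = (4·0.377290 − 0.241724) / 3 = 0.422479
R_{2,1} = (4·0.408585 − 0.377290) / 3 = 0.419017
R_{2,2} = 0.419017 + (0.419017 − 0.422479)/15 = 0.418786

0.4188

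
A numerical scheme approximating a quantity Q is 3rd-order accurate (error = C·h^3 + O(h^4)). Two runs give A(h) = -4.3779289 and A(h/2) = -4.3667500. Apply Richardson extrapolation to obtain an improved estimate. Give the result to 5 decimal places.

-4.36515

The leading error scales as h^3; refining by a factor of 2 reduces it by 2^3 = 8.
Extrapolated value = (8·A(h/2) − A(h)) / (8 − 1)
= (8·(-4.3667500) − (-4.3779289)) / 7
= -30.5560711 / 7 = -4.3651530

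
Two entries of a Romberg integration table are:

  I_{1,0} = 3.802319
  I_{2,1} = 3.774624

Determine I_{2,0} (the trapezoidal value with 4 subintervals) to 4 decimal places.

3.7815

From I_{2,1} = (4·I_{2,0} − I_{1,0})/3, solve for I_{2,0}:
4·I_{2,0} = 3·3.774624 + 3.802319 = 15.126191
I_{2,0} = 3.781548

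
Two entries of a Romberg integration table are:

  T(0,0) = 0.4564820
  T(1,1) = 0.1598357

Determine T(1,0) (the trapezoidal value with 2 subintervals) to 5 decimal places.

0.23400

From T(1,1) = (4·T(1,0) − T(0,0))/3, solve for T(1,0):
4·T(1,0) = 3·0.1598357 + 0.4564820 = 0.9359891
T(1,0) = 0.2339973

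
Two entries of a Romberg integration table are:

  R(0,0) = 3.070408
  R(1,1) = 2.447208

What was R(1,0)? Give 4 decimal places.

2.6030

From R(1,1) = (4·R(1,0) − R(0,0))/3, solve for R(1,0):
4·R(1,0) = 3·2.447208 + 3.070408 = 10.412032
R(1,0) = 2.603008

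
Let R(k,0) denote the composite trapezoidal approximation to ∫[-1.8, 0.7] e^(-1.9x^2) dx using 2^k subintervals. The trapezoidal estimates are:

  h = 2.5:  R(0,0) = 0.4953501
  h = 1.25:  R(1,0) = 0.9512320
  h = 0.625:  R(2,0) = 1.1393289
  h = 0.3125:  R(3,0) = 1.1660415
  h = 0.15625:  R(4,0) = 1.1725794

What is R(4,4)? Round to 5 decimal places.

1.17478

Richardson extrapolation on the trapezoidal column (denominator 4−1=3):
R(1,1) = (4·0.9512320 − 0.4953501) / 3 = 1.1031926
R(2,1) = 1.1393289 + (1.1393289 − 0.9512320)/3 = 1.2020279
R(3,1) = 1.1660415 + (1.1660415 − 1.1393289)/3 = 1.1749457
R(4,1) = (4·1.1725794 − 1.1660415) / 3 = 1.1747587
R(2,2) = (16·1.2020279 − 1.1031926) / 15 = 1.2086169
R(3,2) = 1.1749457 + (1.1749457 − 1.2020279)/15 = 1.1731402
R(4,2) = (16·1.1747587 − 1.1749457) / 15 = 1.1747462
R(3,3) = 1.1731402 + (1.1731402 − 1.2086169)/63 = 1.1725771
R(4,3) = 1.1747462 + (1.1747462 − 1.1731402)/63 = 1.1747717
R(4,4) = 1.1747717 + (1.1747717 − 1.1725771)/255 = 1.1747803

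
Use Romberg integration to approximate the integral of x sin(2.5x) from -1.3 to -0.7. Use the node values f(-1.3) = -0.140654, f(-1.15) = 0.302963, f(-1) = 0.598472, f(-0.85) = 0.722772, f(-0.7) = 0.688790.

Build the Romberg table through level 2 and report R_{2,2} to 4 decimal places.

R_{0,0} (trapezoid, 1 panel, h=0.6000): 0.164441
R_{1,0} (trapezoid, 2 panels, h=0.3000): 0.261762
R_{2,0} (trapezoid, 4 panels, h=0.1500): 0.284741
R_{1,1} = 0.261762 + (0.261762 − 0.164441)/3 = 0.294202
R_{2,1} = 0.284741 + (0.284741 − 0.261762)/3 = 0.292401
R_{2,2} = 0.292401 + (0.292401 − 0.294202)/15 = 0.292281

0.2923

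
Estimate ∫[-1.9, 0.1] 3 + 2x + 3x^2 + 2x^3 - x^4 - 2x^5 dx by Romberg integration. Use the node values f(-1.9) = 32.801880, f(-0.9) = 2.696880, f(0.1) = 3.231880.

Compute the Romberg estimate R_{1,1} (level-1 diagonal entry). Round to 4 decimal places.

R_{0,0} (trapezoid, 1 panel, h=2.0000): 36.033760
R_{1,0} (trapezoid, 2 panels, h=1.0000): 20.713760
R_{1,1} = 20.713760 + (20.713760 − 36.033760)/3 = 15.607093

15.6071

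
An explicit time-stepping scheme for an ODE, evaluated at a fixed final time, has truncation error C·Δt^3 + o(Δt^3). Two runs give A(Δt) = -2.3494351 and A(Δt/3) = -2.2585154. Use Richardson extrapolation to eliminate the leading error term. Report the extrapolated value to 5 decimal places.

Extrapolated value = (27·A(Δt/3) − A(Δt)) / (27 − 1)
= (27·(-2.2585154) − (-2.3494351)) / 26
= -58.6304807 / 26 = -2.2550185

-2.25502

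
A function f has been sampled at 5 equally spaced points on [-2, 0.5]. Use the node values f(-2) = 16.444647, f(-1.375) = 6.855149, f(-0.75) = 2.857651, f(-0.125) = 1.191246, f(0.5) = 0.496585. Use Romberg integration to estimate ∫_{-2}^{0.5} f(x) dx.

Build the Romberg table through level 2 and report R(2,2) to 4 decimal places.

R(0,0) (trapezoid, 1 panel, h=2.5000): 21.176540
R(1,0) (trapezoid, 2 panels, h=1.2500): 14.160334
R(2,0) (trapezoid, 4 panels, h=0.6250): 12.109164
R(1,1) = 14.160334 + (14.160334 − 21.176540)/3 = 11.821599
R(2,1) = 12.109164 + (12.109164 − 14.160334)/3 = 11.425441
R(2,2) = 11.425441 + (11.425441 − 11.821599)/15 = 11.399030

11.3990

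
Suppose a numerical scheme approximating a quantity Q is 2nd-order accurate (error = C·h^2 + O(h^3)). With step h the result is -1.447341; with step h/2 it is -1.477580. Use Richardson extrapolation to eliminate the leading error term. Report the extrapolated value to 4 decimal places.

-1.4877

The leading error scales as h^2; refining by a factor of 2 reduces it by 2^2 = 4.
Extrapolated value = (4·A(h/2) − A(h)) / (4 − 1)
= (4·(-1.477580) − (-1.447341)) / 3
= -4.462979 / 3 = -1.487660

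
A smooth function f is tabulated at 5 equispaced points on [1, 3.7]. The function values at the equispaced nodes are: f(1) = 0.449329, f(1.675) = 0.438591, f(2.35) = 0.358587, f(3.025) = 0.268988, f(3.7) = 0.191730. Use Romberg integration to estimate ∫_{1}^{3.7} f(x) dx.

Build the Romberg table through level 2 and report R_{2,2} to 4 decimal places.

R_{0,0} (trapezoid, 1 panel, h=2.7000): 0.865430
R_{1,0} (trapezoid, 2 panels, h=1.3500): 0.916807
R_{2,0} (trapezoid, 4 panels, h=0.6750): 0.936019
R_{1,1} = 0.916807 + (0.916807 − 0.865430)/3 = 0.933933
R_{2,1} = 0.936019 + (0.936019 − 0.916807)/3 = 0.942423
R_{2,2} = 0.942423 + (0.942423 − 0.933933)/15 = 0.942989

0.9430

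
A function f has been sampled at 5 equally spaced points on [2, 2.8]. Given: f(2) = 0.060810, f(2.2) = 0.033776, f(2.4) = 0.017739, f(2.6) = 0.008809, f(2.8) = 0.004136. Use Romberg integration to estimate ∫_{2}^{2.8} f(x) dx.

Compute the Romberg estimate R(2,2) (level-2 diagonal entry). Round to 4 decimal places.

0.0180

R(0,0) (trapezoid, 1 panel, h=0.8000): 0.025978
R(1,0) (trapezoid, 2 panels, h=0.4000): 0.020085
R(2,0) (trapezoid, 4 panels, h=0.2000): 0.018559
R(1,1) = 0.020085 + (0.020085 − 0.025978)/3 = 0.018121
R(2,1) = 0.018559 + (0.018559 − 0.020085)/3 = 0.018050
R(2,2) = 0.018050 + (0.018050 − 0.018121)/15 = 0.018045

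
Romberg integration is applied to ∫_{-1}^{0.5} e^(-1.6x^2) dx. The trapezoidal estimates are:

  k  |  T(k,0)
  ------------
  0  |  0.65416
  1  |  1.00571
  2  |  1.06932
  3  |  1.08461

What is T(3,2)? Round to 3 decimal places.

1.090

T(2,1) = (4·1.06932 − 1.00571) / 3 = 1.09052
T(3,1) = (4·1.08461 − 1.06932) / 3 = 1.08971
T(3,2) = (16·1.08971 − 1.09052) / 15 = 1.08966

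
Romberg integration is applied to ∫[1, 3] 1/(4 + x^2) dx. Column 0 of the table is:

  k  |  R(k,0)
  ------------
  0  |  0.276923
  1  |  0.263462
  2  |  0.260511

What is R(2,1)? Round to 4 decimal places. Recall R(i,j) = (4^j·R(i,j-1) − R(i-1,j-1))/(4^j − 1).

0.2595

Richardson extrapolation on the trapezoidal column (denominator 4−1=3):
R(2,1) = 0.260511 + (0.260511 − 0.263462)/3 = 0.259527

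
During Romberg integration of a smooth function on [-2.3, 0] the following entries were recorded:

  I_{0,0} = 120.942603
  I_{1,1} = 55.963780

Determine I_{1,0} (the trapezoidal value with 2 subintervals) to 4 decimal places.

72.2085

From I_{1,1} = (4·I_{1,0} − I_{0,0})/3, solve for I_{1,0}:
4·I_{1,0} = 3·55.963780 + 120.942603 = 288.833943
I_{1,0} = 72.208486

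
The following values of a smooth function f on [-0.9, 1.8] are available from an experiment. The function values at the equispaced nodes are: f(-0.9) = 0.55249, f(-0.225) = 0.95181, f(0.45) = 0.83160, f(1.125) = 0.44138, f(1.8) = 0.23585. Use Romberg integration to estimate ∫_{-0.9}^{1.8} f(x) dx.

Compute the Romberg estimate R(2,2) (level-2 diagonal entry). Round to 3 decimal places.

R(0,0) (trapezoid, 1 panel, h=2.7000): 1.06426
R(1,0) (trapezoid, 2 panels, h=1.3500): 1.65479
R(2,0) (trapezoid, 4 panels, h=0.6750): 1.76780
R(1,1) = 1.65479 + (1.65479 − 1.06426)/3 = 1.85163
R(2,1) = 1.76780 + (1.76780 − 1.65479)/3 = 1.80547
R(2,2) = 1.80547 + (1.80547 − 1.85163)/15 = 1.80239

1.802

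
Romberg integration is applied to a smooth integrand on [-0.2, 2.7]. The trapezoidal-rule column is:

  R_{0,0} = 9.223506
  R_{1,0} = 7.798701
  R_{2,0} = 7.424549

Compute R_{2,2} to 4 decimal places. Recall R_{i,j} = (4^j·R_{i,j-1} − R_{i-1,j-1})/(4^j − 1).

7.2982

Richardson extrapolation on the trapezoidal column (denominator 4−1=3):
R_{1,1} = 7.798701 + (7.798701 − 9.223506)/3 = 7.323766
R_{2,1} = 7.424549 + (7.424549 − 7.798701)/3 = 7.299832
R_{2,2} = 7.299832 + (7.299832 − 7.323766)/15 = 7.298236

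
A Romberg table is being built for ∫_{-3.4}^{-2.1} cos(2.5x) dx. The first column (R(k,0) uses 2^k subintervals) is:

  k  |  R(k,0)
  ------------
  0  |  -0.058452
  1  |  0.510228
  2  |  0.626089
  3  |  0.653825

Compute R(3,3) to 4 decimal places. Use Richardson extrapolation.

0.6630

Richardson extrapolation on the trapezoidal column (denominator 4−1=3):
R(1,1) = 0.510228 + (0.510228 − (-0.058452))/3 = 0.699788
R(2,1) = (4·0.626089 − 0.510228) / 3 = 0.664709
R(3,1) = (4·0.653825 − 0.626089) / 3 = 0.663070
R(2,2) = (16·0.664709 − 0.699788) / 15 = 0.662370
R(3,2) = (16·0.663070 − 0.664709) / 15 = 0.662961
R(3,3) = (64·0.662961 − 0.662370) / 63 = 0.662970
(Column j=1 coincides with Simpson's rule on the same nodes.)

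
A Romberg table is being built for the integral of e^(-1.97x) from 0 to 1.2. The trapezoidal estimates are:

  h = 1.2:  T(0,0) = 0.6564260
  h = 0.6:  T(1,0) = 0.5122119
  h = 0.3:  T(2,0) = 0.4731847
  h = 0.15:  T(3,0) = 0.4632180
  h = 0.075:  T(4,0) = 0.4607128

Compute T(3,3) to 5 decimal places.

Richardson extrapolation on the trapezoidal column (denominator 4−1=3):
T(1,1) = 0.5122119 + (0.5122119 − 0.6564260)/3 = 0.4641405
T(2,1) = (4·0.4731847 − 0.5122119) / 3 = 0.4601756
T(3,1) = 0.4632180 + (0.4632180 − 0.4731847)/3 = 0.4598958
T(2,2) = 0.4601756 + (0.4601756 − 0.4641405)/15 = 0.4599113
T(3,2) = (16·0.4598958 − 0.4601756) / 15 = 0.4598771
T(3,3) = 0.4598771 + (0.4598771 − 0.4599113)/63 = 0.4598766

0.45988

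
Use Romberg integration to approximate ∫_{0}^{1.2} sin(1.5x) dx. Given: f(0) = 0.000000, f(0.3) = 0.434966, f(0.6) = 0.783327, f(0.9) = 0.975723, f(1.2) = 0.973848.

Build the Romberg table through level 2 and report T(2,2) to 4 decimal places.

0.8181

T(0,0) (trapezoid, 1 panel, h=1.2000): 0.584309
T(1,0) (trapezoid, 2 panels, h=0.6000): 0.762151
T(2,0) (trapezoid, 4 panels, h=0.3000): 0.804282
T(1,1) = 0.762151 + (0.762151 − 0.584309)/3 = 0.821432
T(2,1) = 0.804282 + (0.804282 − 0.762151)/3 = 0.818326
T(2,2) = 0.818326 + (0.818326 − 0.821432)/15 = 0.818119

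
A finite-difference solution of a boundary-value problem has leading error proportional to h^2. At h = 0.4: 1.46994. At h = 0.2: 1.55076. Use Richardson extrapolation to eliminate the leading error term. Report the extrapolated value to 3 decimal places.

The leading error scales as h^2; refining by a factor of 2 reduces it by 2^2 = 4.
Extrapolated value = (4·A(h/2) − A(h)) / (4 − 1)
= (4·1.55076 − 1.46994) / 3
= 4.73310 / 3 = 1.57770

1.578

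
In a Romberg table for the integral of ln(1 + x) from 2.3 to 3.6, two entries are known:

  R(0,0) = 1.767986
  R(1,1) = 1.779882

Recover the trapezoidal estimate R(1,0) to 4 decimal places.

1.7769

From R(1,1) = (4·R(1,0) − R(0,0))/3, solve for R(1,0):
4·R(1,0) = 3·1.779882 + 1.767986 = 7.107632
R(1,0) = 1.776908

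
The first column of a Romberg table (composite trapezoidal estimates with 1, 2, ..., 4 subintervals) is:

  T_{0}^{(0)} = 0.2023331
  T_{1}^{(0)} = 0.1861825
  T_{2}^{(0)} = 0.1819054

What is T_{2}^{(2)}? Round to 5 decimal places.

0.18046

T_{1}^{(1)} = (4·0.1861825 − 0.2023331) / 3 = 0.1807990
T_{2}^{(1)} = 0.1819054 + (0.1819054 − 0.1861825)/3 = 0.1804797
T_{2}^{(2)} = 0.1804797 + (0.1804797 − 0.1807990)/15 = 0.1804584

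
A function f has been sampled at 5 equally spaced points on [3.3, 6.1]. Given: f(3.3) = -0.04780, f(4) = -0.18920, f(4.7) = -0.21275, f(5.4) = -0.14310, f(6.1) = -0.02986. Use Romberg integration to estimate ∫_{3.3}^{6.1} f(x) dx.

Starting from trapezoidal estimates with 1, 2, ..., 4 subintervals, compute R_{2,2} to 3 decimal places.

R_{0,0} (trapezoid, 1 panel, h=2.8000): -0.10872
R_{1,0} (trapezoid, 2 panels, h=1.4000): -0.35221
R_{2,0} (trapezoid, 4 panels, h=0.7000): -0.40872
R_{1,1} = -0.35221 + (-0.35221 − (-0.10872))/3 = -0.43337
R_{2,1} = -0.40872 + (-0.40872 − (-0.35221))/3 = -0.42756
R_{2,2} = -0.42756 + (-0.42756 − (-0.43337))/15 = -0.42717

-0.427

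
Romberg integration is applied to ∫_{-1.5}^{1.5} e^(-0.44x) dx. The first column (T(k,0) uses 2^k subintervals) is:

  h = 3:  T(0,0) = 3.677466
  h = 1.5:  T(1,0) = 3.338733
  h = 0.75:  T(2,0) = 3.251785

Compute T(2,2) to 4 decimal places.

Richardson extrapolation on the trapezoidal column (denominator 4−1=3):
T(1,1) = (4·3.338733 − 3.677466) / 3 = 3.225822
T(2,1) = (4·3.251785 − 3.338733) / 3 = 3.222802
T(2,2) = 3.222802 + (3.222802 − 3.225822)/15 = 3.222601
(Column j=1 coincides with Simpson's rule on the same nodes.)

3.2226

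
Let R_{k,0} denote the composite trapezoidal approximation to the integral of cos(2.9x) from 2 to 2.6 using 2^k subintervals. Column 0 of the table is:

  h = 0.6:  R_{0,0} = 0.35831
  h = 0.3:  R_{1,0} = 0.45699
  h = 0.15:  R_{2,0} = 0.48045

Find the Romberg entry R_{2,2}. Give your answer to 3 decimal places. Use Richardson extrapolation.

0.488

Richardson extrapolation on the trapezoidal column (denominator 4−1=3):
R_{1,1} = 0.45699 + (0.45699 − 0.35831)/3 = 0.48988
R_{2,1} = (4·0.48045 − 0.45699) / 3 = 0.48827
R_{2,2} = (16·0.48827 − 0.48988) / 15 = 0.48816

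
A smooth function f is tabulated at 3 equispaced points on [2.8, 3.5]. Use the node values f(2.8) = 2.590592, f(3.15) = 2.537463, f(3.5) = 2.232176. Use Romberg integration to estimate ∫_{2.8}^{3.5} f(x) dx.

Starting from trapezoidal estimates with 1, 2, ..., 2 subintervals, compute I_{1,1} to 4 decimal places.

I_{0,0} (trapezoid, 1 panel, h=0.7000): 1.687969
I_{1,0} (trapezoid, 2 panels, h=0.3500): 1.732096
I_{1,1} = 1.732096 + (1.732096 − 1.687969)/3 = 1.746805

1.7468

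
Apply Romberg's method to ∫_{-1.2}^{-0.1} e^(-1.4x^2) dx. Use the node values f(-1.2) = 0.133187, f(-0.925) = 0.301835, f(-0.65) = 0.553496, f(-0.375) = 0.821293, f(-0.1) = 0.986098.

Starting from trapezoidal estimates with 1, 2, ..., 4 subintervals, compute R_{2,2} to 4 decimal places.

0.6162

R_{0,0} (trapezoid, 1 panel, h=1.1000): 0.615607
R_{1,0} (trapezoid, 2 panels, h=0.5500): 0.612226
R_{2,0} (trapezoid, 4 panels, h=0.2750): 0.614973
R_{1,1} = 0.612226 + (0.612226 − 0.615607)/3 = 0.611099
R_{2,1} = 0.614973 + (0.614973 − 0.612226)/3 = 0.615889
R_{2,2} = 0.615889 + (0.615889 − 0.611099)/15 = 0.616208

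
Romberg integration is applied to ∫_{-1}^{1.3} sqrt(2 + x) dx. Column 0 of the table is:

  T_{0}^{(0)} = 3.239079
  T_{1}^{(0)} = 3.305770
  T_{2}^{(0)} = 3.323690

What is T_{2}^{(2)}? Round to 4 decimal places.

3.3298

Richardson extrapolation on the trapezoidal column (denominator 4−1=3):
T_{1}^{(1)} = (4·3.305770 − 3.239079) / 3 = 3.328000
T_{2}^{(1)} = (4·3.323690 − 3.305770) / 3 = 3.329663
T_{2}^{(2)} = (16·3.329663 − 3.328000) / 15 = 3.329774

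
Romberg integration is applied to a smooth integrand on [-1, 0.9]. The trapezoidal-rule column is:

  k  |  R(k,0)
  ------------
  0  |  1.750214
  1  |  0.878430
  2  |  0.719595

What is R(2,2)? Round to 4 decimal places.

0.6719

R(1,1) = 0.878430 + (0.878430 − 1.750214)/3 = 0.587835
R(2,1) = (4·0.719595 − 0.878430) / 3 = 0.666650
R(2,2) = (16·0.666650 − 0.587835) / 15 = 0.671904
(Column j=1 coincides with Simpson's rule on the same nodes.)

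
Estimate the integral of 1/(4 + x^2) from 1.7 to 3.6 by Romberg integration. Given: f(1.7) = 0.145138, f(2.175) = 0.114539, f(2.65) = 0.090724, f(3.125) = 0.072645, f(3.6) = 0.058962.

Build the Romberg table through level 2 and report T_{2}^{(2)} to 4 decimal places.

T_{0}^{(0)} (trapezoid, 1 panel, h=1.9000): 0.193895
T_{1}^{(0)} (trapezoid, 2 panels, h=0.9500): 0.183135
T_{2}^{(0)} (trapezoid, 4 panels, h=0.4750): 0.180480
T_{1}^{(1)} = 0.183135 + (0.183135 − 0.193895)/3 = 0.179548
T_{2}^{(1)} = 0.180480 + (0.180480 − 0.183135)/3 = 0.179595
T_{2}^{(2)} = 0.179595 + (0.179595 − 0.179548)/15 = 0.179598

0.1796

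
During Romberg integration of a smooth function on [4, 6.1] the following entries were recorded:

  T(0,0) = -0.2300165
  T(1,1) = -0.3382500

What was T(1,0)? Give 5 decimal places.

From T(1,1) = (4·T(1,0) − T(0,0))/3, solve for T(1,0):
4·T(1,0) = 3·(-0.3382500) + (-0.2300165) = -1.2447665
T(1,0) = -0.3111916

-0.31119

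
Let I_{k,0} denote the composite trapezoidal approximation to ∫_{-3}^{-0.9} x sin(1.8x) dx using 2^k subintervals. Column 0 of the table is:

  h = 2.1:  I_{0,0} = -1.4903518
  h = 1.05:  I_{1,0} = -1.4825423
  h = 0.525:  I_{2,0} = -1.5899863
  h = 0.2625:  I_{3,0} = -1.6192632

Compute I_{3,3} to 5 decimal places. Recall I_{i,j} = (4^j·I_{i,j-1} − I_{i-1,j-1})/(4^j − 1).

-1.62914

Richardson extrapolation on the trapezoidal column (denominator 4−1=3):
I_{1,1} = (4·(-1.4825423) − (-1.4903518)) / 3 = -1.4799391
I_{2,1} = -1.5899863 + (-1.5899863 − (-1.4825423))/3 = -1.6258010
I_{3,1} = -1.6192632 + (-1.6192632 − (-1.5899863))/3 = -1.6290222
I_{2,2} = -1.6258010 + (-1.6258010 − (-1.4799391))/15 = -1.6355251
I_{3,2} = -1.6290222 + (-1.6290222 − (-1.6258010))/15 = -1.6292369
I_{3,3} = (64·(-1.6292369) − (-1.6355251)) / 63 = -1.6291371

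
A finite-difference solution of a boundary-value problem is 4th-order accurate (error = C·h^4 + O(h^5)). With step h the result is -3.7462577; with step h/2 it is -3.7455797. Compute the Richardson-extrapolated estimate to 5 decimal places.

-3.74553

The leading error scales as h^4; refining by a factor of 2 reduces it by 2^4 = 16.
Extrapolated value = (16·A(h/2) − A(h)) / (16 − 1)
= (16·(-3.7455797) − (-3.7462577)) / 15
= -56.1830175 / 15 = -3.7455345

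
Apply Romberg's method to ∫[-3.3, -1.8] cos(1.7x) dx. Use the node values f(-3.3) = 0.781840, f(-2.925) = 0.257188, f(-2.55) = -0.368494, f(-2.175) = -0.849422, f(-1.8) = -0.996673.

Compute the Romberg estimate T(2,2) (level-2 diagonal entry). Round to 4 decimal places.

T(0,0) (trapezoid, 1 panel, h=1.5000): -0.161125
T(1,0) (trapezoid, 2 panels, h=0.7500): -0.356933
T(2,0) (trapezoid, 4 panels, h=0.3750): -0.400554
T(1,1) = -0.356933 + (-0.356933 − (-0.161125))/3 = -0.422202
T(2,1) = -0.400554 + (-0.400554 − (-0.356933))/3 = -0.415094
T(2,2) = -0.415094 + (-0.415094 − (-0.422202))/15 = -0.414620

-0.4146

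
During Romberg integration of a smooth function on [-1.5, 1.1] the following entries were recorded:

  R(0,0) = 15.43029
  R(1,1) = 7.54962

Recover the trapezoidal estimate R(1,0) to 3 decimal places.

9.520

From R(1,1) = (4·R(1,0) − R(0,0))/3, solve for R(1,0):
4·R(1,0) = 3·7.54962 + 15.43029 = 38.07915
R(1,0) = 9.51979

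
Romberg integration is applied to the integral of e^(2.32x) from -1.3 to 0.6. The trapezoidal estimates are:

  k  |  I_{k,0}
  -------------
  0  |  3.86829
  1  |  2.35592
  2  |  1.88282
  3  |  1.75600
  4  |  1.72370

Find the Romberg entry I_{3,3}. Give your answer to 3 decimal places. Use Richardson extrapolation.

Richardson extrapolation on the trapezoidal column (denominator 4−1=3):
I_{1,1} = (4·2.35592 − 3.86829) / 3 = 1.85180
I_{2,1} = 1.88282 + (1.88282 − 2.35592)/3 = 1.72512
I_{3,1} = (4·1.75600 − 1.88282) / 3 = 1.71373
I_{2,2} = 1.72512 + (1.72512 − 1.85180)/15 = 1.71667
I_{3,2} = (16·1.71373 − 1.72512) / 15 = 1.71297
I_{3,3} = 1.71297 + (1.71297 − 1.71667)/63 = 1.71291

1.713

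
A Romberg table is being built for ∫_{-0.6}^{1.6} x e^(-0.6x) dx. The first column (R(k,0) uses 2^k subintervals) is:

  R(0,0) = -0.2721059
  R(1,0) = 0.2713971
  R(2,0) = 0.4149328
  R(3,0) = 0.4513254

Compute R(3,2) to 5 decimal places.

0.46350

Richardson extrapolation on the trapezoidal column (denominator 4−1=3):
R(2,1) = (4·0.4149328 − 0.2713971) / 3 = 0.4627780
R(3,1) = (4·0.4513254 − 0.4149328) / 3 = 0.4634563
R(3,2) = (16·0.4634563 − 0.4627780) / 15 = 0.4635015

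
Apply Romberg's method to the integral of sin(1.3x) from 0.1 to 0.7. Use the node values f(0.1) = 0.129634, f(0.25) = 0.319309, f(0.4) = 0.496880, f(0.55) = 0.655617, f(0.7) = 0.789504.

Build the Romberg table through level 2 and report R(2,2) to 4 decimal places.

R(0,0) (trapezoid, 1 panel, h=0.6000): 0.275741
R(1,0) (trapezoid, 2 panels, h=0.3000): 0.286935
R(2,0) (trapezoid, 4 panels, h=0.1500): 0.289706
R(1,1) = 0.286935 + (0.286935 − 0.275741)/3 = 0.290666
R(2,1) = 0.289706 + (0.289706 − 0.286935)/3 = 0.290630
R(2,2) = 0.290630 + (0.290630 − 0.290666)/15 = 0.290628

0.2906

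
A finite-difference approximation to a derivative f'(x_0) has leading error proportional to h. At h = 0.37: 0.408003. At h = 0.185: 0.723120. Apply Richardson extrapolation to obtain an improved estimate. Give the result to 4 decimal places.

The leading error scales as h; refining by a factor of 2 reduces it by 2^1 = 2.
Extrapolated value = (2·A(h/2) − A(h)) / (2 − 1)
= (2·0.723120 − 0.408003) / 1
= 1.038237 / 1 = 1.038237

1.0382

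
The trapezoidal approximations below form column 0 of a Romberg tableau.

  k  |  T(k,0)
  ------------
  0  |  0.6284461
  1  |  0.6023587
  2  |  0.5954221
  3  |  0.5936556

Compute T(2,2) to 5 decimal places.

0.59307

T(1,1) = (4·0.6023587 − 0.6284461) / 3 = 0.5936629
T(2,1) = (4·0.5954221 − 0.6023587) / 3 = 0.5931099
T(2,2) = (16·0.5931099 − 0.5936629) / 15 = 0.5930730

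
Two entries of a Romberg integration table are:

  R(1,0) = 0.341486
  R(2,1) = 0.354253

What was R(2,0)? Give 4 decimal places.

From R(2,1) = (4·R(2,0) − R(1,0))/3, solve for R(2,0):
4·R(2,0) = 3·0.354253 + 0.341486 = 1.404245
R(2,0) = 0.351061

0.3511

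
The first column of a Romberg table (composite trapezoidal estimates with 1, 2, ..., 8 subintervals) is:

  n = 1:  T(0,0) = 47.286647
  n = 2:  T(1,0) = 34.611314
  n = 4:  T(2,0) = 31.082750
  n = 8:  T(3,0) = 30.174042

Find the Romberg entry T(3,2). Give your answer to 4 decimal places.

T(2,1) = 31.082750 + (31.082750 − 34.611314)/3 = 29.906562
T(3,1) = (4·30.174042 − 31.082750) / 3 = 29.871139
T(3,2) = (16·29.871139 − 29.906562) / 15 = 29.868777
(Column j=1 coincides with Simpson's rule on the same nodes.)

29.8688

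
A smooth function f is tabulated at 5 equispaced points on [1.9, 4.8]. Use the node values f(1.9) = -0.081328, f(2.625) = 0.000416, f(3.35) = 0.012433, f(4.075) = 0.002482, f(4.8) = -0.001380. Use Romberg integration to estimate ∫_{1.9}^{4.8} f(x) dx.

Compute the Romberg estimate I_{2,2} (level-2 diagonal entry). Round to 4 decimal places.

-0.0109

I_{0,0} (trapezoid, 1 panel, h=2.9000): -0.119927
I_{1,0} (trapezoid, 2 panels, h=1.4500): -0.041935
I_{2,0} (trapezoid, 4 panels, h=0.7250): -0.018867
I_{1,1} = -0.041935 + (-0.041935 − (-0.119927))/3 = -0.015938
I_{2,1} = -0.018867 + (-0.018867 − (-0.041935))/3 = -0.011178
I_{2,2} = -0.011178 + (-0.011178 − (-0.015938))/15 = -0.010861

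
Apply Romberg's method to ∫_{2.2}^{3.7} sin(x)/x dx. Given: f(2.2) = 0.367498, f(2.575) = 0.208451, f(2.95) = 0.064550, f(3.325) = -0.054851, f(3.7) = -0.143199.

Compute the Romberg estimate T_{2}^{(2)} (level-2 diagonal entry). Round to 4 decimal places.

T_{0}^{(0)} (trapezoid, 1 panel, h=1.5000): 0.168224
T_{1}^{(0)} (trapezoid, 2 panels, h=0.7500): 0.132525
T_{2}^{(0)} (trapezoid, 4 panels, h=0.3750): 0.123862
T_{1}^{(1)} = 0.132525 + (0.132525 − 0.168224)/3 = 0.120625
T_{2}^{(1)} = 0.123862 + (0.123862 − 0.132525)/3 = 0.120974
T_{2}^{(2)} = 0.120974 + (0.120974 − 0.120625)/15 = 0.120997

0.1210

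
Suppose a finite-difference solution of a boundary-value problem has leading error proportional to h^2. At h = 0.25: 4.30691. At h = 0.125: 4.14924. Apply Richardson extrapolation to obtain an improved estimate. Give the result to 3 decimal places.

4.097

The leading error scales as h^2; refining by a factor of 2 reduces it by 2^2 = 4.
Extrapolated value = (4·A(h/2) − A(h)) / (4 − 1)
= (4·4.14924 − 4.30691) / 3
= 12.29005 / 3 = 4.09668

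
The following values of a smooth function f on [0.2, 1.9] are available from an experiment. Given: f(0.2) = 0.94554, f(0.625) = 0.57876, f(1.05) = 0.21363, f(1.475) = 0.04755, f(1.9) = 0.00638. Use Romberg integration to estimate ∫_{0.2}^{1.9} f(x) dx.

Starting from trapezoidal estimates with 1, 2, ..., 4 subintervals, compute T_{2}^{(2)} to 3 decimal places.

T_{0}^{(0)} (trapezoid, 1 panel, h=1.7000): 0.80913
T_{1}^{(0)} (trapezoid, 2 panels, h=0.8500): 0.58615
T_{2}^{(0)} (trapezoid, 4 panels, h=0.4250): 0.55926
T_{1}^{(1)} = 0.58615 + (0.58615 − 0.80913)/3 = 0.51182
T_{2}^{(1)} = 0.55926 + (0.55926 − 0.58615)/3 = 0.55030
T_{2}^{(2)} = 0.55030 + (0.55030 − 0.51182)/15 = 0.55287

0.553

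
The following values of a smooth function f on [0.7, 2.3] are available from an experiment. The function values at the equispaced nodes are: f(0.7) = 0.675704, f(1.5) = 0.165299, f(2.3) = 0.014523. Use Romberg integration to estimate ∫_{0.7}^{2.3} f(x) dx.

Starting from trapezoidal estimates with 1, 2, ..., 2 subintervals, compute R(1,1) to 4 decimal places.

R(0,0) (trapezoid, 1 panel, h=1.6000): 0.552182
R(1,0) (trapezoid, 2 panels, h=0.8000): 0.408330
R(1,1) = 0.408330 + (0.408330 − 0.552182)/3 = 0.360379

0.3604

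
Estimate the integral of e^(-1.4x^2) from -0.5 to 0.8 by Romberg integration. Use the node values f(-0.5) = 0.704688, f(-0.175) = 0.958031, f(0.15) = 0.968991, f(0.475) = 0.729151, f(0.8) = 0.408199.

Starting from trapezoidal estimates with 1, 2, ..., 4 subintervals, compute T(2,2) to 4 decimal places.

T(0,0) (trapezoid, 1 panel, h=1.3000): 0.723377
T(1,0) (trapezoid, 2 panels, h=0.6500): 0.991532
T(2,0) (trapezoid, 4 panels, h=0.3250): 1.044100
T(1,1) = 0.991532 + (0.991532 − 0.723377)/3 = 1.080917
T(2,1) = 1.044100 + (1.044100 − 0.991532)/3 = 1.061623
T(2,2) = 1.061623 + (1.061623 − 1.080917)/15 = 1.060337

1.0603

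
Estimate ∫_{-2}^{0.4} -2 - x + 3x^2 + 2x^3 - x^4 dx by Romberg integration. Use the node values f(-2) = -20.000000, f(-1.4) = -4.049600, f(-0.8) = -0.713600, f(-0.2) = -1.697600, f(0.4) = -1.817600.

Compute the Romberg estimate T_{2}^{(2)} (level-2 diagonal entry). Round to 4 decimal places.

-9.2052

T_{0}^{(0)} (trapezoid, 1 panel, h=2.4000): -26.181120
T_{1}^{(0)} (trapezoid, 2 panels, h=1.2000): -13.946880
T_{2}^{(0)} (trapezoid, 4 panels, h=0.6000): -10.421760
T_{1}^{(1)} = -13.946880 + (-13.946880 − (-26.181120))/3 = -9.868800
T_{2}^{(1)} = -10.421760 + (-10.421760 − (-13.946880))/3 = -9.246720
T_{2}^{(2)} = -9.246720 + (-9.246720 − (-9.868800))/15 = -9.205248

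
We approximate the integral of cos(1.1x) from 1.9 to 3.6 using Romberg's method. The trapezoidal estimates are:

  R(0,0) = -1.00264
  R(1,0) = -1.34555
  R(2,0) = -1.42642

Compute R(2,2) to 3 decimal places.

-1.453

Richardson extrapolation on the trapezoidal column (denominator 4−1=3):
R(1,1) = (4·(-1.34555) − (-1.00264)) / 3 = -1.45985
R(2,1) = (4·(-1.42642) − (-1.34555)) / 3 = -1.45338
R(2,2) = (16·(-1.45338) − (-1.45985)) / 15 = -1.45295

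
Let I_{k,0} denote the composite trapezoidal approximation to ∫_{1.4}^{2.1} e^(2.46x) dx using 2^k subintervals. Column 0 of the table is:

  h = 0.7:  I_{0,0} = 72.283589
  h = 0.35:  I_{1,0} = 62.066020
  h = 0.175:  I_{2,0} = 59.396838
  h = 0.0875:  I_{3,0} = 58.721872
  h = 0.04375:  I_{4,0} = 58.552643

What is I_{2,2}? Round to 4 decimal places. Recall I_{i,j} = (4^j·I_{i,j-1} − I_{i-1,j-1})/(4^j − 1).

58.4969

Richardson extrapolation on the trapezoidal column (denominator 4−1=3):
I_{1,1} = (4·62.066020 − 72.283589) / 3 = 58.660164
I_{2,1} = 59.396838 + (59.396838 − 62.066020)/3 = 58.507111
I_{2,2} = (16·58.507111 − 58.660164) / 15 = 58.496907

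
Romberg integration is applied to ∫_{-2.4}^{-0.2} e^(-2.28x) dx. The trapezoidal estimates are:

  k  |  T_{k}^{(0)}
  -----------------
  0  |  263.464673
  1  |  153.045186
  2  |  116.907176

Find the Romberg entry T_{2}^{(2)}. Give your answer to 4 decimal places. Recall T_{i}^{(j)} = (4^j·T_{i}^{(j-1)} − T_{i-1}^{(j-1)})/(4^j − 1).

104.1027

Richardson extrapolation on the trapezoidal column (denominator 4−1=3):
T_{1}^{(1)} = (4·153.045186 − 263.464673) / 3 = 116.238690
T_{2}^{(1)} = 116.907176 + (116.907176 − 153.045186)/3 = 104.861173
T_{2}^{(2)} = (16·104.861173 − 116.238690) / 15 = 104.102672
(Column j=1 coincides with Simpson's rule on the same nodes.)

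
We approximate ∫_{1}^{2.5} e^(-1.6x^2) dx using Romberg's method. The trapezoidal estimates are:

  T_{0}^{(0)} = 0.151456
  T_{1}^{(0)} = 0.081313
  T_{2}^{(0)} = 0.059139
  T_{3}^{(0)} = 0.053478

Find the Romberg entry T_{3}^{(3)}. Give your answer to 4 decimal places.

0.0516

Richardson extrapolation on the trapezoidal column (denominator 4−1=3):
T_{1}^{(1)} = (4·0.081313 − 0.151456) / 3 = 0.057932
T_{2}^{(1)} = (4·0.059139 − 0.081313) / 3 = 0.051748
T_{3}^{(1)} = 0.053478 + (0.053478 − 0.059139)/3 = 0.051591
T_{2}^{(2)} = 0.051748 + (0.051748 − 0.057932)/15 = 0.051336
T_{3}^{(2)} = 0.051591 + (0.051591 − 0.051748)/15 = 0.051581
T_{3}^{(3)} = 0.051581 + (0.051581 − 0.051336)/63 = 0.051585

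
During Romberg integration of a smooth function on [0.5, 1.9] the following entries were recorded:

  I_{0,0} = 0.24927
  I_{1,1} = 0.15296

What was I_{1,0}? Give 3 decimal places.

From I_{1,1} = (4·I_{1,0} − I_{0,0})/3, solve for I_{1,0}:
4·I_{1,0} = 3·0.15296 + 0.24927 = 0.70815
I_{1,0} = 0.17704

0.177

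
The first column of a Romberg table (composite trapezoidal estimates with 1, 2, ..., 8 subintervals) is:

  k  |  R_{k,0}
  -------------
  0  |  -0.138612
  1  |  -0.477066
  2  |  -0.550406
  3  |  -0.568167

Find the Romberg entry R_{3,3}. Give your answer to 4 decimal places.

Richardson extrapolation on the trapezoidal column (denominator 4−1=3):
R_{1,1} = (4·(-0.477066) − (-0.138612)) / 3 = -0.589884
R_{2,1} = -0.550406 + (-0.550406 − (-0.477066))/3 = -0.574853
R_{3,1} = (4·(-0.568167) − (-0.550406)) / 3 = -0.574087
R_{2,2} = -0.574853 + (-0.574853 − (-0.589884))/15 = -0.573851
R_{3,2} = -0.574087 + (-0.574087 − (-0.574853))/15 = -0.574036
R_{3,3} = -0.574036 + (-0.574036 − (-0.573851))/63 = -0.574039

-0.5740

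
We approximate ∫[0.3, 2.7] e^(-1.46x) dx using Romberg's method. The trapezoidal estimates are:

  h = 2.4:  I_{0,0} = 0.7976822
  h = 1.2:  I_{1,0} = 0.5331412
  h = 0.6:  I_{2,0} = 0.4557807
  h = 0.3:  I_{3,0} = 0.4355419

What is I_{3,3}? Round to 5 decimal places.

Richardson extrapolation on the trapezoidal column (denominator 4−1=3):
I_{1,1} = (4·0.5331412 − 0.7976822) / 3 = 0.4449609
I_{2,1} = 0.4557807 + (0.4557807 − 0.5331412)/3 = 0.4299939
I_{3,1} = 0.4355419 + (0.4355419 − 0.4557807)/3 = 0.4287956
I_{2,2} = 0.4299939 + (0.4299939 − 0.4449609)/15 = 0.4289961
I_{3,2} = (16·0.4287956 − 0.4299939) / 15 = 0.4287157
I_{3,3} = (64·0.4287157 − 0.4289961) / 63 = 0.4287112
(Column j=1 coincides with Simpson's rule on the same nodes.)

0.42871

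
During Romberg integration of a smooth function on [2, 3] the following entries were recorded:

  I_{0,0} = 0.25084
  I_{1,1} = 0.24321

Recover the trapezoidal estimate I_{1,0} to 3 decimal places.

From I_{1,1} = (4·I_{1,0} − I_{0,0})/3, solve for I_{1,0}:
4·I_{1,0} = 3·0.24321 + 0.25084 = 0.98047
I_{1,0} = 0.24512

0.245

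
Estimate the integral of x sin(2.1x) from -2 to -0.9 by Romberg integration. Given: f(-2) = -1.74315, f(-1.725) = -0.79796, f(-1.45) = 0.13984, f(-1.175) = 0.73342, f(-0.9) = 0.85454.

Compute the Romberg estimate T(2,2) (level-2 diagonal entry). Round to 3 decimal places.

-0.081

T(0,0) (trapezoid, 1 panel, h=1.1000): -0.48874
T(1,0) (trapezoid, 2 panels, h=0.5500): -0.16746
T(2,0) (trapezoid, 4 panels, h=0.2750): -0.10148
T(1,1) = -0.16746 + (-0.16746 − (-0.48874))/3 = -0.06037
T(2,1) = -0.10148 + (-0.10148 − (-0.16746))/3 = -0.07949
T(2,2) = -0.07949 + (-0.07949 − (-0.06037))/15 = -0.08076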